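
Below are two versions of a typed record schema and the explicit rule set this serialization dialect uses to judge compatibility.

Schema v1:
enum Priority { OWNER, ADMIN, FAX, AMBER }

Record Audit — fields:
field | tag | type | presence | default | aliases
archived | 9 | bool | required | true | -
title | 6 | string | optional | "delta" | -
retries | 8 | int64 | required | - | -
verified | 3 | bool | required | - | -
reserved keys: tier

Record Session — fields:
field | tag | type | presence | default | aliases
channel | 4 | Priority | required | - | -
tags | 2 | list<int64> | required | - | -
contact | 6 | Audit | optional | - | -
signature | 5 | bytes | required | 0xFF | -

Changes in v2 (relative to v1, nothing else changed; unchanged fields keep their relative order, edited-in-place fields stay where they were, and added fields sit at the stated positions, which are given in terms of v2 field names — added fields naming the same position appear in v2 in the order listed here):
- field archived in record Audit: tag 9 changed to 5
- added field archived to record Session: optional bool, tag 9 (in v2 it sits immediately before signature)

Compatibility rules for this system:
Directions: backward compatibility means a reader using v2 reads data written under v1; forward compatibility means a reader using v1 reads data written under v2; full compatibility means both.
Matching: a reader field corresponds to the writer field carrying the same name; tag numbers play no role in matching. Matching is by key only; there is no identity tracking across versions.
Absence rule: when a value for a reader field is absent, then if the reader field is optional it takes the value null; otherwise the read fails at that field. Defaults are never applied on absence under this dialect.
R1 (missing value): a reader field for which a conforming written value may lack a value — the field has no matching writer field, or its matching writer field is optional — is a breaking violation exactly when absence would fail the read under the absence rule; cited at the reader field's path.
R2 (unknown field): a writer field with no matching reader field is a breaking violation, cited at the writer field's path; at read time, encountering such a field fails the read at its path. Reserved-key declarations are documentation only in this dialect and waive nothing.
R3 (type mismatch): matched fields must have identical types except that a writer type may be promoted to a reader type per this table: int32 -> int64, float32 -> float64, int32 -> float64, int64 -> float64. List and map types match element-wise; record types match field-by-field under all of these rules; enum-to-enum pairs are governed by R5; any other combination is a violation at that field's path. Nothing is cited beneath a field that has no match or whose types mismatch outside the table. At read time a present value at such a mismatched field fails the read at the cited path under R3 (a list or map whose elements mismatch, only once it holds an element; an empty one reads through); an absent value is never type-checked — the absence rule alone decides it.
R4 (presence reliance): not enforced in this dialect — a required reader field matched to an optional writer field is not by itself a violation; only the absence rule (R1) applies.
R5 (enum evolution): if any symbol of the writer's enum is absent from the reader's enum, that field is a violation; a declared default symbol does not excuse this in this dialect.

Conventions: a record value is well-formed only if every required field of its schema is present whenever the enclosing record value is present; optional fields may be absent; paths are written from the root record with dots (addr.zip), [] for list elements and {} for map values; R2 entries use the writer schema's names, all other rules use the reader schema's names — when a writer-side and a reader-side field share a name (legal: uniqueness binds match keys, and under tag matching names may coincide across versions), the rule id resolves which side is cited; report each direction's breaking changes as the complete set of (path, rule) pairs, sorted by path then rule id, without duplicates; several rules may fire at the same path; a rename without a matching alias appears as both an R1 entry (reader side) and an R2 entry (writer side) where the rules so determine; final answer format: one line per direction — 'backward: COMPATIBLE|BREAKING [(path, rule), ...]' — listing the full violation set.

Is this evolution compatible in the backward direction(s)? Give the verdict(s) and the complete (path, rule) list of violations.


backward: COMPATIBLE []

each type pair in Session: writer, then reader
checking backward for Session: reader v2 against writer v1:
  writer required, Priority -> Priority: reader channel maps from writer channel
  writer required, list<int64> -> list<int64>: reader tags maps from writer tags
  writer optional, Audit -> Audit: reader contact maps from writer contact
  archived has no writer counterpart
  writer required, bytes -> bytes: reader signature maps from writer signature
  writer required, bool -> bool: reader contact.archived maps from writer contact.archived
  writer optional, string -> string: reader contact.title maps from writer contact.title
  writer required, int64 -> int64: reader contact.retries maps from writer contact.retries
  writer required, bool -> bool: reader contact.verified maps from writer contact.verified
  => no violations; backward on Session: COMPATIBLE
diffs on Session not affecting the asked answer:
  field archived in record Audit: tag 9 changed to 5 -> inert for the asked Session verdict: nothing fires
  added field archived to record Session: optional bool, tag 9 (in v2 it sits immediately before signature) -> affects forward compatibility only, which is not asked


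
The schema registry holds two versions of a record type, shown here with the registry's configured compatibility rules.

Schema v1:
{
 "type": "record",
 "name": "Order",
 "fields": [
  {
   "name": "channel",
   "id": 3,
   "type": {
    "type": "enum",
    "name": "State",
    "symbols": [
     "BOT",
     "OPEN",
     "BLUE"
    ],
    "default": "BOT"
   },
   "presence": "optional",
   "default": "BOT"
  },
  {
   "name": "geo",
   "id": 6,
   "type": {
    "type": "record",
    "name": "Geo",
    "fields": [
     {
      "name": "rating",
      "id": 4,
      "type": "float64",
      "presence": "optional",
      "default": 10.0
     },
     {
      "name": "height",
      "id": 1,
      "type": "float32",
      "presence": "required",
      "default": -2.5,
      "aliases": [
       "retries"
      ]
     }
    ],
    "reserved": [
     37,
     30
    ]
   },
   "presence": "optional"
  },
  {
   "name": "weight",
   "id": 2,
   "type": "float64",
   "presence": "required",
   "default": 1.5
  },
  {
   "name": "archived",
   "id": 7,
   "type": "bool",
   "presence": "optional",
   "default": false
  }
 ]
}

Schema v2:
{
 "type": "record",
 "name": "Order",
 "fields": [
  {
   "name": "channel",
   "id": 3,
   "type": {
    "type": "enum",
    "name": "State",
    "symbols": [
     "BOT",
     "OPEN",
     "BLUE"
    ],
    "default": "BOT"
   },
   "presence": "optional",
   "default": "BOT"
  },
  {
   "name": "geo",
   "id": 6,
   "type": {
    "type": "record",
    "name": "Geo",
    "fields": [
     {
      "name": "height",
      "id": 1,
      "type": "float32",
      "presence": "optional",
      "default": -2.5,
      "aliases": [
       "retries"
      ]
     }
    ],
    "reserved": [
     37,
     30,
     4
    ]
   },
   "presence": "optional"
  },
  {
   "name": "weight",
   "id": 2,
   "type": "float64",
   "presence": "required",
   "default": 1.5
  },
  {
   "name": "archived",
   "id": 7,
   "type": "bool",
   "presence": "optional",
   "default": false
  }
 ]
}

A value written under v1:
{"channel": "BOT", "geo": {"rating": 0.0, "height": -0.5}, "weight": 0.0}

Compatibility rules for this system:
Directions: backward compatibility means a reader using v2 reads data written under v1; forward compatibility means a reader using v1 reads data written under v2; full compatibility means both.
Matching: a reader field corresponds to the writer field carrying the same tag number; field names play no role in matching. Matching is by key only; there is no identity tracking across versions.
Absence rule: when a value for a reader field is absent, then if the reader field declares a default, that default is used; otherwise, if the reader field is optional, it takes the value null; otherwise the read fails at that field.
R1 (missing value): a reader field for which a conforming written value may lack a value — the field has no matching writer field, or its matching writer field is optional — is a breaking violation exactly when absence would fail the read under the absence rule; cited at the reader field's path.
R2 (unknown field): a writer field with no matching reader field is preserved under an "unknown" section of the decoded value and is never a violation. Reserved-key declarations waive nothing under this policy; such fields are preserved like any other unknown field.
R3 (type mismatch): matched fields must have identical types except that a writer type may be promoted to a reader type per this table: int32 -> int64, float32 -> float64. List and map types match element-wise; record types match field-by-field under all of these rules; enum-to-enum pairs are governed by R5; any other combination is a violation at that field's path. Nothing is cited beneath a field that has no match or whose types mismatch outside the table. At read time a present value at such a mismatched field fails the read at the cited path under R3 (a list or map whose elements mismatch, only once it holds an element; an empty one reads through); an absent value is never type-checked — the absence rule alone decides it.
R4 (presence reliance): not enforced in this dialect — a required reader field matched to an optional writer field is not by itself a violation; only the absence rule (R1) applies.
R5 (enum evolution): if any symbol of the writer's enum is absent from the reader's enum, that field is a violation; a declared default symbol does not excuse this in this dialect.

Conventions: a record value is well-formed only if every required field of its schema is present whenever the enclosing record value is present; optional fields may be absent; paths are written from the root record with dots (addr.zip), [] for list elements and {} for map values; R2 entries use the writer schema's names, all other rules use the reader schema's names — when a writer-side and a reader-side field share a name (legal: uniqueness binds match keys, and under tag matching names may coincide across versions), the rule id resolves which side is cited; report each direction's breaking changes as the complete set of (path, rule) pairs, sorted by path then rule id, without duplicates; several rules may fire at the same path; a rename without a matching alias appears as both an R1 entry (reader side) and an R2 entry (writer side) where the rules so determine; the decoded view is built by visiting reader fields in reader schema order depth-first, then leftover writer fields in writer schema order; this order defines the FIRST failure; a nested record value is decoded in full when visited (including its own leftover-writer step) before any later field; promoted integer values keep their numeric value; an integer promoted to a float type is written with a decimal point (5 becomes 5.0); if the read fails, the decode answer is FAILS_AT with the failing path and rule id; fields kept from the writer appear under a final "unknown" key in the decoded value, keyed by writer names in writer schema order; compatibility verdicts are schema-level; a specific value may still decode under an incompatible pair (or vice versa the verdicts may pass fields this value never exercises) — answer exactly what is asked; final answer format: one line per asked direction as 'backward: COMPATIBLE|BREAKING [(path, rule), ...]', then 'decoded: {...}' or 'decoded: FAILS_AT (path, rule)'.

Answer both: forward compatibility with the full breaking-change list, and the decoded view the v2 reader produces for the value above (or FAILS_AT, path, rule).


forward: COMPATIBLE []; decoded: {"channel": "BOT", "geo": {"height": -0.5, "unknown": {"rating": 0.0}}, "weight": 0.0, "archived": false}

arrows below run writer -> reader for Order
forward analysis of Order with v1 as reader and v2 as writer:
  channel <- channel (State -> State, writer optional)
  geo <- geo (Geo -> Geo, writer optional)
  weight <- weight (float64 -> float64, writer required)
  archived <- archived (bool -> bool, writer optional)
  geo.rating has no writer counterpart
  geo.height <- geo.height (float32 -> float32, writer optional)
  => forward verdict for Order: COMPATIBLE, no violations
migrating the Order value to v2:
  channel := "BOT"
  geo.height := -0.5
  writer geo.rating: kept under "unknown"
  weight := 0.0
  archived := false (no value, default fills)
  => decoded: {"channel": "BOT", "geo": {"height": -0.5, "unknown": {"rating": 0.0}}, "weight": 0.0, "archived": false}
the rest of the Order diff is inert for this question:
  field height in record Geo: required changed to optional -> inert for the asked Order verdict: nothing fires


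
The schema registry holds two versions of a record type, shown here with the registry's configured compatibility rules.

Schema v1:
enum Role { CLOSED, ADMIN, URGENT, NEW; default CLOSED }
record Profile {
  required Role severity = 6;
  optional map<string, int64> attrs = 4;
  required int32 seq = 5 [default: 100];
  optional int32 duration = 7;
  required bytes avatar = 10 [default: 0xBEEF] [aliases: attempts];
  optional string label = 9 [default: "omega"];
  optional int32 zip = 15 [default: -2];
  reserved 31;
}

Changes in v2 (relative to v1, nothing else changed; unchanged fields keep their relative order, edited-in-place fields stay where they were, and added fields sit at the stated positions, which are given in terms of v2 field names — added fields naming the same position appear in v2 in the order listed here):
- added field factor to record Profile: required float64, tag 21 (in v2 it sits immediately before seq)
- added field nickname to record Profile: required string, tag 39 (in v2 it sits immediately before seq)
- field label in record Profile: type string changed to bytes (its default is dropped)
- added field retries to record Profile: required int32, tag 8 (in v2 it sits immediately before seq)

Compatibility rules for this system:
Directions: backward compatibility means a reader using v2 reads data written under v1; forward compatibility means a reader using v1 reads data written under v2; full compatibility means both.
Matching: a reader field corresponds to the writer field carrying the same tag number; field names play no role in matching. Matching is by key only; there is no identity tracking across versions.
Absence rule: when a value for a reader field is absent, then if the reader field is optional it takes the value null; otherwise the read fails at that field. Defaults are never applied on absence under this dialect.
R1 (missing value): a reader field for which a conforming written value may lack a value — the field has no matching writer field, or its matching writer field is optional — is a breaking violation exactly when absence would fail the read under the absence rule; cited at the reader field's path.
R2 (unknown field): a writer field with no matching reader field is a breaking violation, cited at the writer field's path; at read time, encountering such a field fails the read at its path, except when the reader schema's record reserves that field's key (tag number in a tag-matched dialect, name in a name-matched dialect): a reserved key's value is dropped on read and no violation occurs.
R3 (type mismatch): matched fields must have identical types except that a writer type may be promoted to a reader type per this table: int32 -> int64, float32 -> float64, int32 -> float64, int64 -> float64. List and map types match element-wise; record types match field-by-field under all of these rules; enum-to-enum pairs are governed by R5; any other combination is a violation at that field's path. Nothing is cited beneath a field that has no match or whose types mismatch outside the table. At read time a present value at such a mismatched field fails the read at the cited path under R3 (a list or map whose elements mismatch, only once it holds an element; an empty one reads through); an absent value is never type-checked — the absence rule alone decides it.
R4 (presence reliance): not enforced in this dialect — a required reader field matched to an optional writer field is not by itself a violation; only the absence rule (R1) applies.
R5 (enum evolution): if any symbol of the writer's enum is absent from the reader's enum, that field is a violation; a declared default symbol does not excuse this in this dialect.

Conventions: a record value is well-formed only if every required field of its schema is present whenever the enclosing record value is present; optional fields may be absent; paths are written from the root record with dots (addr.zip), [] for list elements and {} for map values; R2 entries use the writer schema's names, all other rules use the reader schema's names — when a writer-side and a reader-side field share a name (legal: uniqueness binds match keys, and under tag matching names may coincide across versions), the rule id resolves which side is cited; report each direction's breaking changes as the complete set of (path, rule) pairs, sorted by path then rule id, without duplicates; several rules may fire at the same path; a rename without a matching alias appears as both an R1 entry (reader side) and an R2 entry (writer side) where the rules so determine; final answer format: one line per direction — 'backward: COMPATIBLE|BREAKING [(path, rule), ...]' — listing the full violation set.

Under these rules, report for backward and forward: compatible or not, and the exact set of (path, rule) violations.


backward: BREAKING [(factor, R1), (label, R3), (nickname, R1), (retries, R1)]; forward: BREAKING [(factor, R2), (label, R3), (nickname, R2), (retries, R2)]

arrows below run writer -> reader for Profile
backward analysis of Profile with v2 as reader and v1 as writer:
  severity: Role -> Role, writer required; from severity
  attrs: map<string, int64> -> map<string, int64>, writer optional; from attrs
  factor: no writer match
  nickname: no writer match
  retries: no writer match
  seq: int32 -> int32, writer required; from seq
  duration: int32 -> int32, writer optional; from duration
  avatar: bytes -> bytes, writer required; from avatar
  label: string -> bytes, writer optional; from label
  zip: int32 -> int32, writer optional; from zip
  R1 fires at factor
  R3 fires at label
  R1 fires at nickname
  R1 fires at retries
  backward on Profile therefore BREAKING (4)
forward analysis of Profile with v1 as reader and v2 as writer:
  severity: Role -> Role, writer required; from severity
  attrs: map<string, int64> -> map<string, int64>, writer optional; from attrs
  seq: int32 -> int32, writer required; from seq
  duration: int32 -> int32, writer optional; from duration
  avatar: bytes -> bytes, writer required; from avatar
  label: bytes -> string, writer optional; from label
  zip: int32 -> int32, writer optional; from zip
  writer factor: unknown to reader
  writer nickname: unknown to reader
  writer retries: unknown to reader
  R2 fires at factor
  R3 fires at label
  R2 fires at nickname
  R2 fires at retries
  forward on Profile therefore BREAKING (4)


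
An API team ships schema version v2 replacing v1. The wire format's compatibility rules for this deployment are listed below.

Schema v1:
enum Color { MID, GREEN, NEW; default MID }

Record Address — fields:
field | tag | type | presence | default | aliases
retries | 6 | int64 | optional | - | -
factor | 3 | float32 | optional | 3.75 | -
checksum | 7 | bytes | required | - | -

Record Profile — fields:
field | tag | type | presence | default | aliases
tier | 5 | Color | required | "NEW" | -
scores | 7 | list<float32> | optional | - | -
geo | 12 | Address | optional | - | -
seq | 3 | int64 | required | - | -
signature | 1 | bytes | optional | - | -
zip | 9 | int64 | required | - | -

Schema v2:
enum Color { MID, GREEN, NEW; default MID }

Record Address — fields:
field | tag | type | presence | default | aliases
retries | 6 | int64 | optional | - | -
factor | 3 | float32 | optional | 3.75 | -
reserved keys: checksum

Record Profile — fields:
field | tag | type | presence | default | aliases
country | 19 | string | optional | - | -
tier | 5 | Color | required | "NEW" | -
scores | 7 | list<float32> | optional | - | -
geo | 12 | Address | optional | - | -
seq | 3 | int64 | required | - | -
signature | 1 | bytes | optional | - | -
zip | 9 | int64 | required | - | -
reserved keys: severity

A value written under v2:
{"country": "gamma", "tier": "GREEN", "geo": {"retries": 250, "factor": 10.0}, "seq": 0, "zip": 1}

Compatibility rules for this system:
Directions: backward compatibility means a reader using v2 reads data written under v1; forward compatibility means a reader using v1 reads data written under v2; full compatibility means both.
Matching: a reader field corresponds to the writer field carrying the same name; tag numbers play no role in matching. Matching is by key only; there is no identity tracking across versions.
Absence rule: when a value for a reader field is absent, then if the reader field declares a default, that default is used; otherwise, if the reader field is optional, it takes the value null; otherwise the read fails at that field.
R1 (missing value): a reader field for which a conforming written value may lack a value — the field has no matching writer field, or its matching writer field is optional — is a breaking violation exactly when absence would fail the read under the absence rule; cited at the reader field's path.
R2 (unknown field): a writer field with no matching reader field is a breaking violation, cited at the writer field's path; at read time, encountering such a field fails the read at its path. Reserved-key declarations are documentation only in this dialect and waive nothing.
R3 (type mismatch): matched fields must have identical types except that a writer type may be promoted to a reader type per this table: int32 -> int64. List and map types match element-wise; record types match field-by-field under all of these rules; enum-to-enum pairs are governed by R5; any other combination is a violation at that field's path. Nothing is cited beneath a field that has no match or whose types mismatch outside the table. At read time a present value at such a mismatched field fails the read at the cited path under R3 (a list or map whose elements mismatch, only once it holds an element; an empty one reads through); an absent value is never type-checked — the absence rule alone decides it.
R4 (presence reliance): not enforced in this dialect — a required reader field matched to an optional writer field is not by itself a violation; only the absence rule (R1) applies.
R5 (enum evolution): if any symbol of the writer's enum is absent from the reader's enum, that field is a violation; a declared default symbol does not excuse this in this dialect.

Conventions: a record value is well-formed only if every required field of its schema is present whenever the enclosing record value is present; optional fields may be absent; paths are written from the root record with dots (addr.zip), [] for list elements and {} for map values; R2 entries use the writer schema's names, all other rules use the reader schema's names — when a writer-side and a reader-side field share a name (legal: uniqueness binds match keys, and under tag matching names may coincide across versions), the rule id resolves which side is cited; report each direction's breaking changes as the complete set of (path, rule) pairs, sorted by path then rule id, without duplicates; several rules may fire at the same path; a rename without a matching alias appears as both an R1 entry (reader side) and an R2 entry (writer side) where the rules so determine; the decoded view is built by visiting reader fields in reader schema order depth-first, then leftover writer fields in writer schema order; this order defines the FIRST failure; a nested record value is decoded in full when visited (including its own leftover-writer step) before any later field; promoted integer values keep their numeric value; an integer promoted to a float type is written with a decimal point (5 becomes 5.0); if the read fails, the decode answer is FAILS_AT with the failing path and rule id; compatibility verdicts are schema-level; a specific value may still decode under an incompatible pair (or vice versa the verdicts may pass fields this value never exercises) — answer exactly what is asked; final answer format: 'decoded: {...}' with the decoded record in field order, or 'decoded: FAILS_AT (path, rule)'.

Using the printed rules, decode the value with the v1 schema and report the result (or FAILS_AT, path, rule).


decoded: FAILS_AT (geo.checksum, R1)

in Profile below, arrows point writer -> reader
decode walk for Profile under reader schema v1:
  tier := "GREEN"
  scores := null (absent, optional -> null)
  geo.retries := 250
  geo.factor := 10.0
  read fails at geo.checksum under R1 (no fill)
  => FAILS_AT (geo.checksum, R1)
the other Profile changes do not affect what is asked:
  added field country to record Profile: optional string, tag 19 (in v2 it sits immediately before tier) -> matters for Profile compatibility verdicts, not for this value's decode


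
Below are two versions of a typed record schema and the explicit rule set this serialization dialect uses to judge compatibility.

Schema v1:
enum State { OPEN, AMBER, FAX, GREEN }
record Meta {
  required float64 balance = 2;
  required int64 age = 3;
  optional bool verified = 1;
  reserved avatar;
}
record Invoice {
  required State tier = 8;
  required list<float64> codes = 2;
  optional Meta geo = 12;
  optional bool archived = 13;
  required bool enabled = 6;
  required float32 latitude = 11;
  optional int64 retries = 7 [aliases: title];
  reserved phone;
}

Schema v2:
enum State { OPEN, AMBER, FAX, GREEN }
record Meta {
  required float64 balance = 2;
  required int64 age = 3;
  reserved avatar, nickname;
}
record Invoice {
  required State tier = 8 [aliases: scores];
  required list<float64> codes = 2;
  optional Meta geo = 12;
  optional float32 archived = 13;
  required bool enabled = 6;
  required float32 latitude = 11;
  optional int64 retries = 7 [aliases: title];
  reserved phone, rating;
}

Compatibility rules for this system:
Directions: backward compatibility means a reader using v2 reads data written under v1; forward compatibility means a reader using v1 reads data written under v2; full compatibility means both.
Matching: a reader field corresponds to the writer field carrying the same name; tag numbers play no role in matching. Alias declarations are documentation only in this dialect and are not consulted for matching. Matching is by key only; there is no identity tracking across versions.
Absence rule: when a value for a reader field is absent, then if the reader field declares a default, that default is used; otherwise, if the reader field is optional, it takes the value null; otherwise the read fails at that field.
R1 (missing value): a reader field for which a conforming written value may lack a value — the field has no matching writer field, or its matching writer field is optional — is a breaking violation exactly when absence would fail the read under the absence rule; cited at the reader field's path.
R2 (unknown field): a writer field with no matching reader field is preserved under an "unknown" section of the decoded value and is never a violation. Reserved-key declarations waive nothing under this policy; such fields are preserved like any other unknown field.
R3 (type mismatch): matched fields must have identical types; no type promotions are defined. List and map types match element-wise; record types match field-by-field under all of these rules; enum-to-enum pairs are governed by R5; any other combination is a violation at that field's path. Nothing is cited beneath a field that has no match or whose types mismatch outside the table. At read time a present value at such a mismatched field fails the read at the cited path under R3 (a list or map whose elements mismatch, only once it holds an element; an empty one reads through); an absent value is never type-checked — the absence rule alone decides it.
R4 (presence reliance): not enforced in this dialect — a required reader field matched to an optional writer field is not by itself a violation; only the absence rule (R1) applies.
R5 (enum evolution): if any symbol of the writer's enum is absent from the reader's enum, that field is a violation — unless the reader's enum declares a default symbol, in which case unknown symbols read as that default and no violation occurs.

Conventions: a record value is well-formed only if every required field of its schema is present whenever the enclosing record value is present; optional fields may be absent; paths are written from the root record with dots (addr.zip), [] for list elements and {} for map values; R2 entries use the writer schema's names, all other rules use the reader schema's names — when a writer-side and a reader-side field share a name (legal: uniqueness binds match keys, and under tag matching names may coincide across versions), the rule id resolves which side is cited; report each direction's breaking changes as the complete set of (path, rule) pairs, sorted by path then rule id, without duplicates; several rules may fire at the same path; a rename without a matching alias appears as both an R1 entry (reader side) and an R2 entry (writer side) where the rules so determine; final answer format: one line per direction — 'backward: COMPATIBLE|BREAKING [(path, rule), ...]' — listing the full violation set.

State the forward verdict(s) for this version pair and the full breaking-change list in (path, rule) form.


forward: BREAKING [(archived, R3)]

in Invoice below, arrows point writer -> reader
forward pass over Invoice, reader schema v1, writer schema v2:
  writer required, State -> State: reader tier maps from writer tier
  writer required, list<float64> -> list<float64>: reader codes maps from writer codes
  writer optional, Meta -> Meta: reader geo maps from writer geo
  writer optional, float32 -> bool: reader archived maps from writer archived
  writer required, bool -> bool: reader enabled maps from writer enabled
  writer required, float32 -> float32: reader latitude maps from writer latitude
  writer optional, int64 -> int64: reader retries maps from writer retries
  writer required, float64 -> float64: reader geo.balance maps from writer geo.balance
  writer required, int64 -> int64: reader geo.age maps from writer geo.age
  geo.verified has no writer counterpart
  breaking: (archived, R3)
  forward on Invoice therefore BREAKING (1)
the other Invoice changes do not affect what is asked:
  removed field verified from record Meta -> no rule fires on it in Invoice's dialect; the asked verdict holds


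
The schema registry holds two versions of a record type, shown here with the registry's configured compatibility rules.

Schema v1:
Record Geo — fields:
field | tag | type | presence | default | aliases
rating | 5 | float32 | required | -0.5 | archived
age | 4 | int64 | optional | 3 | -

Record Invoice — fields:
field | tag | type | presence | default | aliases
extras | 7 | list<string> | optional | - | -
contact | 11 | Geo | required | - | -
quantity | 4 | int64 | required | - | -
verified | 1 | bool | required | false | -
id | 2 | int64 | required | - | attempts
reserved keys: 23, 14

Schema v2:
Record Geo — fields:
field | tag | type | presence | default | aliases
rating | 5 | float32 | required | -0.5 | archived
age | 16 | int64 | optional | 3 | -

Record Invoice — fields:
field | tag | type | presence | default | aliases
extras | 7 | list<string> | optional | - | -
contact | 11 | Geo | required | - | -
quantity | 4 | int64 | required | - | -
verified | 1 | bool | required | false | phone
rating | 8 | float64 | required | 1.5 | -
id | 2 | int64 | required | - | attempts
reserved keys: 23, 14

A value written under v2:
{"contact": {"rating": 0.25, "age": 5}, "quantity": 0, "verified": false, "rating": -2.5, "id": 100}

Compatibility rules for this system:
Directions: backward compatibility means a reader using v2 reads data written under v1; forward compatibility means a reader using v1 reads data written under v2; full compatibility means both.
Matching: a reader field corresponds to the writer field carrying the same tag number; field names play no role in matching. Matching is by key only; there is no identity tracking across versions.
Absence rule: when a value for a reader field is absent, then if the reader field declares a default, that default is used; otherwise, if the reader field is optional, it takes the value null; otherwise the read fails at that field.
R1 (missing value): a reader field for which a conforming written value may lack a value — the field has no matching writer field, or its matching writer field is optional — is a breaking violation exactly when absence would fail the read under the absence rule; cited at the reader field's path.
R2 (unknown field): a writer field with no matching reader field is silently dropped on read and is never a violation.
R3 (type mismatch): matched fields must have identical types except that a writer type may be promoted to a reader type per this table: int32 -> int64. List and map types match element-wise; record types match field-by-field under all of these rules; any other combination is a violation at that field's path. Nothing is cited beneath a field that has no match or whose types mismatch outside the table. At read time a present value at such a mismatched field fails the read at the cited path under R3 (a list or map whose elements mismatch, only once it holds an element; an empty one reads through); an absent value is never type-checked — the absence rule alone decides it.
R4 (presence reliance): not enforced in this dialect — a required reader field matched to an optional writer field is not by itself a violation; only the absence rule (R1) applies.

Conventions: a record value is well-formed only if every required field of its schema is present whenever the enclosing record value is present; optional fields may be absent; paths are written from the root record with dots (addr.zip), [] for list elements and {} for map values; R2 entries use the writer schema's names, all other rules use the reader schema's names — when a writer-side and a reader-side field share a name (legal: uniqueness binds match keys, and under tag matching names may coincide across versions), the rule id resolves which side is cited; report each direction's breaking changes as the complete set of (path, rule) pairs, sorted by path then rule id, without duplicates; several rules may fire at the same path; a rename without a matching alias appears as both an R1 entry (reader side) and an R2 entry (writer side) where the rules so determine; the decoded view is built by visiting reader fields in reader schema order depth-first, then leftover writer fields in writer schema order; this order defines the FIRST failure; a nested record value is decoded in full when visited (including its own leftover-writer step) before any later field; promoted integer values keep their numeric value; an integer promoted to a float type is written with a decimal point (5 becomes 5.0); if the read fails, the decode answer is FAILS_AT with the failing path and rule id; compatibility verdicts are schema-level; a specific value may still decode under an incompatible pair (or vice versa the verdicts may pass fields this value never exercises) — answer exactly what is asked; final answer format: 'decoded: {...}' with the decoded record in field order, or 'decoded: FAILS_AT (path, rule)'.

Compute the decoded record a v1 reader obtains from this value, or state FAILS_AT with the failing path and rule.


decoded: {"extras": null, "contact": {"rating": 0.25, "age": 3}, "quantity": 0, "verified": false, "id": 100}

in Invoice below, arrows point writer -> reader
decoding the Invoice value with the v1 reader:
  extras := null (missing; optional => null)
  contact.rating := 0.25
  contact.age := 3 (missing; default applied)
  writer contact.age: no reader field; dropped
  quantity := 0
  verified := false
  id := 100
  writer rating: no reader field; dropped
  => decoded: {"extras": null, "contact": {"rating": 0.25, "age": 3}, "quantity": 0, "verified": false, "id": 100}
diffs on Invoice not affecting the asked answer:
  added field rating to record Invoice: required float64, tag 8, default 1.5 (in v2 it sits immediately before id) -> no rule fires on it and the decoded Invoice view is identical with or without it


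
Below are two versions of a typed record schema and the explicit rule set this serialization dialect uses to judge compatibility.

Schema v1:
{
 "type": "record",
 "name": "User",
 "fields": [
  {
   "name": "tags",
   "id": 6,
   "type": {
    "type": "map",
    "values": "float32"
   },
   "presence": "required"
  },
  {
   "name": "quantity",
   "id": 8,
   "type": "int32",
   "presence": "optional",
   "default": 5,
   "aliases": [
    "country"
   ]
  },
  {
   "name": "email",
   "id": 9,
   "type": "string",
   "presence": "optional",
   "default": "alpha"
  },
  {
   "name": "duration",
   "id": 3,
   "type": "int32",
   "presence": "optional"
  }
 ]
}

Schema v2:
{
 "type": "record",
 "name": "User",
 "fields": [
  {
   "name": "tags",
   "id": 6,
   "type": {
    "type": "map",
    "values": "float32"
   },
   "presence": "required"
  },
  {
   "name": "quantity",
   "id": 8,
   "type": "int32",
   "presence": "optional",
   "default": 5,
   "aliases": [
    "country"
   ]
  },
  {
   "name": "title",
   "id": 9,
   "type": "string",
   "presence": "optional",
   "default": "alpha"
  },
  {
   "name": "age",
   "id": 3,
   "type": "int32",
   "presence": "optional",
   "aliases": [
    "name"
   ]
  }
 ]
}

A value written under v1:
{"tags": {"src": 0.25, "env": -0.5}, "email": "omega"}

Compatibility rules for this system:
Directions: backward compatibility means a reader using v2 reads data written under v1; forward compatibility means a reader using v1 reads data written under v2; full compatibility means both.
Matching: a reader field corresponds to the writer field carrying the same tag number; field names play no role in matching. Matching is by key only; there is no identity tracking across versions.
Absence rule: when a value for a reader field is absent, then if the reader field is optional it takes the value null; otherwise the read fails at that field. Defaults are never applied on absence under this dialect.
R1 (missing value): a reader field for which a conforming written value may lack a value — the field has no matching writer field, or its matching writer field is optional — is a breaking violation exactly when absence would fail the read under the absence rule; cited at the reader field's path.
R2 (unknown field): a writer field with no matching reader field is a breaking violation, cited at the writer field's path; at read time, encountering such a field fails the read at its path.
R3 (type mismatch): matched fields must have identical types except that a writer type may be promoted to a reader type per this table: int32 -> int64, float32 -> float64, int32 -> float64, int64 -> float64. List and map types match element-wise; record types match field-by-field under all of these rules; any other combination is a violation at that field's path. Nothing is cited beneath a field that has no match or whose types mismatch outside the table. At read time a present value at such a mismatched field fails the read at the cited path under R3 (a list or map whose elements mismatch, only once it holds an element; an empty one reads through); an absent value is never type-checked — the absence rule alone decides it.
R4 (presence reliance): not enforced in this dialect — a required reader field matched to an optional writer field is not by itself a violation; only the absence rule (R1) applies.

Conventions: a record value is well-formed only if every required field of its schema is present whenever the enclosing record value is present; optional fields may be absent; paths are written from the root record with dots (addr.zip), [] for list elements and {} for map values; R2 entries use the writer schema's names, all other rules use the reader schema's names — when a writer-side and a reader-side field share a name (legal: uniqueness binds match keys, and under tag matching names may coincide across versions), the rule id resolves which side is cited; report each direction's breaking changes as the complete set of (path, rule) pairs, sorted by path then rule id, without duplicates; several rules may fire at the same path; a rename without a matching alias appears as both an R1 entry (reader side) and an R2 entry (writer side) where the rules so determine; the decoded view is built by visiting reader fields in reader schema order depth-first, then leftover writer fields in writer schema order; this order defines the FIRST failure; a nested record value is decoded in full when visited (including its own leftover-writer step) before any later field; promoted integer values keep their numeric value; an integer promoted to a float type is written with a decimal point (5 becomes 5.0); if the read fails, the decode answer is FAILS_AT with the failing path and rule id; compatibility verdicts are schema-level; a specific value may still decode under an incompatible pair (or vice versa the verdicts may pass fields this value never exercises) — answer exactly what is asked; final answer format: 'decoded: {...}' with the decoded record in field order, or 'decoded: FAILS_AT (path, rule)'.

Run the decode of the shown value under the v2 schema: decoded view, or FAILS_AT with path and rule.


decoded: {"tags": {"src": 0.25, "env": -0.5}, "quantity": null, "title": "omega", "age": null}

in User below, arrows point writer -> reader
decode walk for User under reader schema v2:
  tags := {"src": 0.25, "env": -0.5}
  quantity := null (absent, optional -> null)
  title := "omega" (from writer email)
  age := null (absent, optional -> null)
  => decoded: {"tags": {"src": 0.25, "env": -0.5}, "quantity": null, "title": "omega", "age": null}
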